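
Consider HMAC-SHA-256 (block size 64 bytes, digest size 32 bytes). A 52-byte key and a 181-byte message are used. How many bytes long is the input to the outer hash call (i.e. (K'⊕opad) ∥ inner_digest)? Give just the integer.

Key is 52 ≤ 64 bytes, zero-padded: |K'| = 64.
Outer input = (K'⊕opad) ∥ H(inner) → 64 + 32 = 96 bytes.

96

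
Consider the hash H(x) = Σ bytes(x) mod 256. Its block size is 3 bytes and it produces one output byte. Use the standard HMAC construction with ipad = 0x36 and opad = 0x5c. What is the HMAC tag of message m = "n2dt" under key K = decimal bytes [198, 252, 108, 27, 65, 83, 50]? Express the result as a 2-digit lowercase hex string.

Key decimal bytes [198, 252, 108, 27, 65, 83, 50] = c6 fc 6c 1b 41 53 32 is 7 bytes > B = 3, so hash it first: H(key) = 0f, then zero-pad to 3 bytes: K' = 0f 00 00.
K' ⊕ ipad = 39 36 36.  K' ⊕ opad = 53 5c 5c.
Inner input = (K'⊕ipad) ∥ m = 39 36 36 ∥ 6e 32 64 74.
Inner hash: sum = 57+54+54+110+50+100+116 = 541; mod 256 = 29 → 1d.
Outer input = (K'⊕opad) ∥ inner = 53 5c 5c ∥ 1d.
Outer hash (tag): sum = 83+92+92+29 = 296; mod 256 = 40 → 28.

28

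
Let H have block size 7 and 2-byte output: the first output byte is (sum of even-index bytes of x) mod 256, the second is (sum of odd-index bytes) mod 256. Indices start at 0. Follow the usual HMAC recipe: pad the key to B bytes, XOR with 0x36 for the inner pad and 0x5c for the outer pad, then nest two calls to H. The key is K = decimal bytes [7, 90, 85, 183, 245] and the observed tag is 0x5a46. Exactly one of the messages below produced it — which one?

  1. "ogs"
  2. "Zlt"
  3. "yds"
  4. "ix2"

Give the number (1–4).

2

Key decimal bytes [7, 90, 85, 183, 245] = 07 5a 55 b7 f5 is 5 bytes ≤ B = 7; zero-pad to 7 bytes: K' = 07 5a 55 b7 f5 00 00.
K' ⊕ ipad = 31 6c 63 81 c3 36 36; K' ⊕ opad = 5b 06 09 eb a9 5c 5c.
m1: inner = H(31 6c 63 81 c3 36 36 6f 67 73) = f4 05; tag = H(5b 06 09 eb a9 5c 5c f4 05) = 6e41
m2: inner = H(31 6c 63 81 c3 36 36 5a 6c 74) = f9 f1; tag = H(5b 06 09 eb a9 5c 5c f9 f1) = 5a46 ← matches
m3: inner = H(31 6c 63 81 c3 36 36 79 64 73) = f1 0f; tag = H(5b 06 09 eb a9 5c 5c f1 0f) = 783e
m4: inner = H(31 6c 63 81 c3 36 36 69 78 32) = 05 be; tag = H(5b 06 09 eb a9 5c 5c 05 be) = 2752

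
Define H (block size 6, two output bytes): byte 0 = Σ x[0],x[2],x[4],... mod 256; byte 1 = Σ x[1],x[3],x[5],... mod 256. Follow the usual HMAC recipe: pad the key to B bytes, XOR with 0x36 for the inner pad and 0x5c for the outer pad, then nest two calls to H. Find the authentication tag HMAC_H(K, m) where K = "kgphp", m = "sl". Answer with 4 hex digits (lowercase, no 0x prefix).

Key "kgphp" = 6b 67 70 68 70 is 5 bytes ≤ B = 6; zero-pad to 6 bytes: K' = 6b 67 70 68 70 00.
K' ⊕ ipad = 5d 51 46 5e 46 36.  K' ⊕ opad = 37 3b 2c 34 2c 5c.
Inner input = (K'⊕ipad) ∥ m = 5d 51 46 5e 46 36 ∥ 73 6c.
Inner hash: even-index sum = 348 mod 256 = 92; odd-index sum = 337 mod 256 = 81 → 5c 51.
Outer input = (K'⊕opad) ∥ inner = 37 3b 2c 34 2c 5c ∥ 5c 51.
Outer hash (tag): even-index sum = 235 mod 256 = 235; odd-index sum = 284 mod 256 = 28 → eb 1c.

eb1c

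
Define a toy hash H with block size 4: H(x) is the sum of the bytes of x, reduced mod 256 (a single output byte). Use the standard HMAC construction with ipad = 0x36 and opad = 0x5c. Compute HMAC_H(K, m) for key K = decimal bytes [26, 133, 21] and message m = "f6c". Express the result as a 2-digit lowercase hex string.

Key decimal bytes [26, 133, 21] = 1a 85 15 is 3 bytes ≤ B = 4; zero-pad to 4 bytes: K' = 1a 85 15 00.
K' ⊕ ipad = 2c b3 23 36.  K' ⊕ opad = 46 d9 49 5c.
Inner input = (K'⊕ipad) ∥ m = 2c b3 23 36 ∥ 66 36 63.
Inner hash: sum = 44+179+35+54+102+54+99 = 567; mod 256 = 55 → 37.
Outer input = (K'⊕opad) ∥ inner = 46 d9 49 5c ∥ 37.
Outer hash (tag): sum = 70+217+73+92+55 = 507; mod 256 = 251 → fb.

fb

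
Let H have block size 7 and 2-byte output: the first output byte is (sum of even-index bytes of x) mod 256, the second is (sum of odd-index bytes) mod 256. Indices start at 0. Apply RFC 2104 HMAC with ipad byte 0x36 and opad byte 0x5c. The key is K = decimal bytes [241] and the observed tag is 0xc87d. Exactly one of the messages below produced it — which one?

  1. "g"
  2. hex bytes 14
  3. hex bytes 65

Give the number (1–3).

3

Key decimal bytes [241] = f1 is 1 byte ≤ B = 7; zero-pad to 7 bytes: K' = f1 00 00 00 00 00 00.
K' ⊕ ipad = c7 36 36 36 36 36 36; K' ⊕ opad = ad 5c 5c 5c 5c 5c 5c.
m1: inner = H(c7 36 36 36 36 36 36 67) = 69 09; tag = H(ad 5c 5c 5c 5c 5c 5c 69 09) = ca7d
m2: inner = H(c7 36 36 36 36 36 36 14) = 69 b6; tag = H(ad 5c 5c 5c 5c 5c 5c 69 b6) = 777d
m3: inner = H(c7 36 36 36 36 36 36 65) = 69 07; tag = H(ad 5c 5c 5c 5c 5c 5c 69 07) = c87d ← matches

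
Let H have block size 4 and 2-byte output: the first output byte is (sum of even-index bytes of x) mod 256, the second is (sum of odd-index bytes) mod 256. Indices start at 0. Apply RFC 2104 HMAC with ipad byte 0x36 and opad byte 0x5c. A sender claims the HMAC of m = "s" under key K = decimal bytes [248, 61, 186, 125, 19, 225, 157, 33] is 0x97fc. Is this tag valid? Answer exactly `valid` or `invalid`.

valid

Key decimal bytes [248, 61, 186, 125, 19, 225, 157, 33] = f8 3d ba 7d 13 e1 9d 21 is 8 bytes > B = 4, so hash it first: H(key) = 62 bc, then zero-pad to 4 bytes: K' = 62 bc 00 00.
K' ⊕ ipad = 54 8a 36 36; K' ⊕ opad = 3e e0 5c 5c.
Inner hash: even-index sum = 253 mod 256 = 253; odd-index sum = 192 mod 256 = 192 → fd c0.
Outer hash (recomputed tag): even-index sum = 407 mod 256 = 151; odd-index sum = 508 mod 256 = 252 → 97 fc.
Recomputed tag = 97fc; claimed = 97fc → match.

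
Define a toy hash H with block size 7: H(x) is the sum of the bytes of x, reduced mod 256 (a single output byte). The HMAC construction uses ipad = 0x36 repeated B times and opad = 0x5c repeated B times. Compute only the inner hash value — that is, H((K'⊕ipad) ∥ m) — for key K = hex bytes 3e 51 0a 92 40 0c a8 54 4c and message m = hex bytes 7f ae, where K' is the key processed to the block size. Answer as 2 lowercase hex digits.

Key hex bytes 3e 51 0a 92 40 0c a8 54 4c is 9 bytes > B = 7, so hash it first: H(key) = bf, then zero-pad to 7 bytes: K' = bf 00 00 00 00 00 00.
K' ⊕ ipad = 89 36 36 36 36 36 36.
Inner input = 89 36 36 36 36 36 36 ∥ 7f ae.
Inner hash: sum = 137+54+54+54+54+54+54+127+174 = 762; mod 256 = 250 → fa.

fa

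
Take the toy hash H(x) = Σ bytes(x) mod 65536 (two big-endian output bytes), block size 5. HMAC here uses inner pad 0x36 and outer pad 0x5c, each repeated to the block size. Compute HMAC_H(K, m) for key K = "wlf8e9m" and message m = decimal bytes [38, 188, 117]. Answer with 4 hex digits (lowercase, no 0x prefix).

Key "wlf8e9m" = 77 6c 66 38 65 39 6d is 7 bytes > B = 5, so hash it first: H(key) = 02 8c, then zero-pad to 5 bytes: K' = 02 8c 00 00 00.
K' ⊕ ipad = 34 ba 36 36 36.  K' ⊕ opad = 5e d0 5c 5c 5c.
Inner input = (K'⊕ipad) ∥ m = 34 ba 36 36 36 ∥ 26 bc 75.
Inner hash: sum = 52+186+54+54+54+38+188+117 = 743 → 02 e7.
Outer input = (K'⊕opad) ∥ inner = 5e d0 5c 5c 5c ∥ 02 e7.
Outer hash (tag): sum = 94+208+92+92+92+2+231 = 811 → 03 2b.

032b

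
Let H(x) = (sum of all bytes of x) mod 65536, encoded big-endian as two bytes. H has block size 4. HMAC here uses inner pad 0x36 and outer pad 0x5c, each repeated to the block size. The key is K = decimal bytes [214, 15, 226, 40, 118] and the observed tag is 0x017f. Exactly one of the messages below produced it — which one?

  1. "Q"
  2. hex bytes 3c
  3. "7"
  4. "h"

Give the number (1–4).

2

Key decimal bytes [214, 15, 226, 40, 118] = d6 0f e2 28 76 is 5 bytes > B = 4, so hash it first: H(key) = 02 65, then zero-pad to 4 bytes: K' = 02 65 00 00.
K' ⊕ ipad = 34 53 36 36; K' ⊕ opad = 5e 39 5c 5c.
m1: inner = H(34 53 36 36 51) = 01 44; tag = H(5e 39 5c 5c 01 44) = 0194
m2: inner = H(34 53 36 36 3c) = 01 2f; tag = H(5e 39 5c 5c 01 2f) = 017f ← matches
m3: inner = H(34 53 36 36 37) = 01 2a; tag = H(5e 39 5c 5c 01 2a) = 017a
m4: inner = H(34 53 36 36 68) = 01 5b; tag = H(5e 39 5c 5c 01 5b) = 01ab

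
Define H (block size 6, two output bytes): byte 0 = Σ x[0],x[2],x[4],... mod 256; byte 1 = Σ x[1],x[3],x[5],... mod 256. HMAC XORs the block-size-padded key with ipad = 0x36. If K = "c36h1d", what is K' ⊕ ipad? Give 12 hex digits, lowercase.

Key "c36h1d" = 63 33 36 68 31 64 is exactly B = 6 bytes: K' = 63 33 36 68 31 64.
XOR each byte with 0x36: 63⊕36=55, 33⊕36=05, 36⊕36=00, 68⊕36=5e, 31⊕36=07, 64⊕36=52.

5505005e0752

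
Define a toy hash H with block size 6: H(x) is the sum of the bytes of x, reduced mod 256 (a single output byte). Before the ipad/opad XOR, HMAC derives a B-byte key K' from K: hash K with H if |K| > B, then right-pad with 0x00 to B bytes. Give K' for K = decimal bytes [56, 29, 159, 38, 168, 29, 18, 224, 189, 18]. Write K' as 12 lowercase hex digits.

a00000000000

|K| = 10 > B = 6, so first hash the key.
H(K): sum = 56+29+159+38+168+29+18+224+189+18 = 928; mod 256 = 160 → a0.
Zero-pad H(K) = a0 to 6 bytes: K' = a0 00 00 00 00 00.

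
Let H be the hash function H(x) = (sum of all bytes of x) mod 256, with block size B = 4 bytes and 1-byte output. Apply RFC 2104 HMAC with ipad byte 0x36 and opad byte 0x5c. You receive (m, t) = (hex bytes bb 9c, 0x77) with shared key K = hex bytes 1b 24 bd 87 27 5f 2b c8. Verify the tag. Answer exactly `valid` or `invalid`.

Key hex bytes 1b 24 bd 87 27 5f 2b c8 is 8 bytes > B = 4, so hash it first: H(key) = fc, then zero-pad to 4 bytes: K' = fc 00 00 00.
K' ⊕ ipad = ca 36 36 36; K' ⊕ opad = a0 5c 5c 5c.
Inner hash: sum = 202+54+54+54+187+156 = 707; mod 256 = 195 → c3.
Outer hash (recomputed tag): sum = 160+92+92+92+195 = 631; mod 256 = 119 → 77.
Recomputed tag = 77; claimed = 77 → match.

valid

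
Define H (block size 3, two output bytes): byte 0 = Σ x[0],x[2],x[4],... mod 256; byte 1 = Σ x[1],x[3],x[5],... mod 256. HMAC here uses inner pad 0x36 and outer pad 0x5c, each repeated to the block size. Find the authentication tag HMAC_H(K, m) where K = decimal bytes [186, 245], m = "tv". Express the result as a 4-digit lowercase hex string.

79e1

Key decimal bytes [186, 245] = ba f5 is 2 bytes ≤ B = 3; zero-pad to 3 bytes: K' = ba f5 00.
K' ⊕ ipad = 8c c3 36.  K' ⊕ opad = e6 a9 5c.
Inner input = (K'⊕ipad) ∥ m = 8c c3 36 ∥ 74 76.
Inner hash: even-index sum = 312 mod 256 = 56; odd-index sum = 311 mod 256 = 55 → 38 37.
Outer input = (K'⊕opad) ∥ inner = e6 a9 5c ∥ 38 37.
Outer hash (tag): even-index sum = 377 mod 256 = 121; odd-index sum = 225 mod 256 = 225 → 79 e1.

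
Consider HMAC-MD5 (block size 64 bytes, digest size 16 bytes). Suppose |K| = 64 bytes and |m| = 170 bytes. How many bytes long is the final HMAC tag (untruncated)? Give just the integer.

The tag is one MD5 digest: 16 bytes.

16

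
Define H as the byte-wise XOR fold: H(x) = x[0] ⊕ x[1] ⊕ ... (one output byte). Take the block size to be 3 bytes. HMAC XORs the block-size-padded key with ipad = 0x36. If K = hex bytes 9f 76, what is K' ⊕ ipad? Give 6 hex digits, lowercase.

a94036

Key hex bytes 9f 76 is 2 bytes ≤ B = 3; zero-pad to 3 bytes: K' = 9f 76 00.
XOR each byte with 0x36: 9f⊕36=a9, 76⊕36=40, 00⊕36=36.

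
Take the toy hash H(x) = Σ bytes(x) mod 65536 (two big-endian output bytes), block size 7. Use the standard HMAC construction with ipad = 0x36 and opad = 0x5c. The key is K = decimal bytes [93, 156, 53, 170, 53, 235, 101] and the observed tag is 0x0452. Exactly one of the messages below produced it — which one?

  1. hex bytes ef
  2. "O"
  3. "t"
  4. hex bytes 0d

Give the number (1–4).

Key decimal bytes [93, 156, 53, 170, 53, 235, 101] = 5d 9c 35 aa 35 eb 65 is exactly B = 7 bytes: K' = 5d 9c 35 aa 35 eb 65.
K' ⊕ ipad = 6b aa 03 9c 03 dd 53; K' ⊕ opad = 01 c0 69 f6 69 b7 39.
m1: inner = H(6b aa 03 9c 03 dd 53 ef) = 03 d6; tag = H(01 c0 69 f6 69 b7 39 03 d6) = 0452 ← matches
m2: inner = H(6b aa 03 9c 03 dd 53 4f) = 03 36; tag = H(01 c0 69 f6 69 b7 39 03 36) = 03b2
m3: inner = H(6b aa 03 9c 03 dd 53 74) = 03 5b; tag = H(01 c0 69 f6 69 b7 39 03 5b) = 03d7
m4: inner = H(6b aa 03 9c 03 dd 53 0d) = 02 f4; tag = H(01 c0 69 f6 69 b7 39 02 f4) = 046f

1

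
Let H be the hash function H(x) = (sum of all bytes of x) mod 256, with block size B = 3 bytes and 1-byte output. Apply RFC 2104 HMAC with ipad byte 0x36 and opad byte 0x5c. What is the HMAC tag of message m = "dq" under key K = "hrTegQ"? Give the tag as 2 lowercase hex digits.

Key "hrTegQ" = 68 72 54 65 67 51 is 6 bytes > B = 3, so hash it first: H(key) = 4b, then zero-pad to 3 bytes: K' = 4b 00 00.
K' ⊕ ipad = 7d 36 36.  K' ⊕ opad = 17 5c 5c.
Inner input = (K'⊕ipad) ∥ m = 7d 36 36 ∥ 64 71.
Inner hash: sum = 125+54+54+100+113 = 446; mod 256 = 190 → be.
Outer input = (K'⊕opad) ∥ inner = 17 5c 5c ∥ be.
Outer hash (tag): sum = 23+92+92+190 = 397; mod 256 = 141 → 8d.

8d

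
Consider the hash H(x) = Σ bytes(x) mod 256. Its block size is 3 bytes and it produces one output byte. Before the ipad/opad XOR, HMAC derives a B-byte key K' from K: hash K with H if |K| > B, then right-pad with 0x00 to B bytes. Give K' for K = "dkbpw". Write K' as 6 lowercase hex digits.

180000

|K| = 5 > B = 3, so first hash the key.
H(K): sum = 100+107+98+112+119 = 536; mod 256 = 24 → 18.
Zero-pad H(K) = 18 to 3 bytes: K' = 18 00 00.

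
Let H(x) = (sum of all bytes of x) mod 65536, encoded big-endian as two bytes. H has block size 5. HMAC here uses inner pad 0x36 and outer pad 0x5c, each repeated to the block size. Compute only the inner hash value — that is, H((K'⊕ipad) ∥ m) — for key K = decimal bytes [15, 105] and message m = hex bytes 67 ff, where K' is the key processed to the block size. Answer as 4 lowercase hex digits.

Key decimal bytes [15, 105] = 0f 69 is 2 bytes ≤ B = 5; zero-pad to 5 bytes: K' = 0f 69 00 00 00.
K' ⊕ ipad = 39 5f 36 36 36.
Inner input = 39 5f 36 36 36 ∥ 67 ff.
Inner hash: sum = 57+95+54+54+54+103+255 = 672 → 02 a0.

02a0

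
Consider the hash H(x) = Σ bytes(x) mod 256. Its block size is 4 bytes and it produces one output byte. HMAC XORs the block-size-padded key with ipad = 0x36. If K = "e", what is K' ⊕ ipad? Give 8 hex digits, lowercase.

Key "e" = 65 is 1 byte ≤ B = 4; zero-pad to 4 bytes: K' = 65 00 00 00.
XOR each byte with 0x36: 65⊕36=53, 00⊕36=36, 00⊕36=36, 00⊕36=36.

53363636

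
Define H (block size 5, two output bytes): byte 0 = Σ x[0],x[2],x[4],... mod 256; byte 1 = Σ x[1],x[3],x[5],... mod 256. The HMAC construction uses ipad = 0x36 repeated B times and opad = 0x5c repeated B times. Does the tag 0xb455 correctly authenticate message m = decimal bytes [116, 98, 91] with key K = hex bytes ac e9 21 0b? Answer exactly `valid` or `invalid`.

Key hex bytes ac e9 21 0b is 4 bytes ≤ B = 5; zero-pad to 5 bytes: K' = ac e9 21 0b 00.
K' ⊕ ipad = 9a df 17 3d 36; K' ⊕ opad = f0 b5 7d 57 5c.
Inner hash: even-index sum = 329 mod 256 = 73; odd-index sum = 491 mod 256 = 235 → 49 eb.
Outer hash (recomputed tag): even-index sum = 692 mod 256 = 180; odd-index sum = 341 mod 256 = 85 → b4 55.
Recomputed tag = b455; claimed = b455 → match.

valid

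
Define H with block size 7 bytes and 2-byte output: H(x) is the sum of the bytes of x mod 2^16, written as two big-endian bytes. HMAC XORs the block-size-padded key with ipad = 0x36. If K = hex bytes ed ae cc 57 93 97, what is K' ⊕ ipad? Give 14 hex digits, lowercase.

db98fa61a5a136

Key hex bytes ed ae cc 57 93 97 is 6 bytes ≤ B = 7; zero-pad to 7 bytes: K' = ed ae cc 57 93 97 00.
XOR each byte with 0x36: ed⊕36=db, ae⊕36=98, cc⊕36=fa, 57⊕36=61, 93⊕36=a5, 97⊕36=a1, 00⊕36=36.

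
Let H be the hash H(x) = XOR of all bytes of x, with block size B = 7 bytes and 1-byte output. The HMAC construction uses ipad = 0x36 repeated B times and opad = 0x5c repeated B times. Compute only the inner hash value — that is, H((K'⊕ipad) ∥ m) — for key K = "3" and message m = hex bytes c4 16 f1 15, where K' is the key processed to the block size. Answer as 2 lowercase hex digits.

33

Key "3" = 33 is 1 byte ≤ B = 7; zero-pad to 7 bytes: K' = 33 00 00 00 00 00 00.
K' ⊕ ipad = 05 36 36 36 36 36 36.
Inner input = 05 36 36 36 36 36 36 ∥ c4 16 f1 15.
Inner hash: XOR 05⊕36⊕36⊕36⊕36⊕36⊕36⊕c4⊕16⊕f1⊕15 = 33.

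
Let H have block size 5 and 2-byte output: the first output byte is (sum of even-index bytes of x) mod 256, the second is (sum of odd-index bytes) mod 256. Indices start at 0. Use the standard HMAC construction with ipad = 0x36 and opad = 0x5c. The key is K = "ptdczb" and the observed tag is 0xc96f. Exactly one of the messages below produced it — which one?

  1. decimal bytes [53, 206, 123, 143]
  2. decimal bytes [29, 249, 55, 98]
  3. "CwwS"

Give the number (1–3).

Key "ptdczb" = 70 74 64 63 7a 62 is 6 bytes > B = 5, so hash it first: H(key) = 4e 39, then zero-pad to 5 bytes: K' = 4e 39 00 00 00.
K' ⊕ ipad = 78 0f 36 36 36; K' ⊕ opad = 12 65 5c 5c 5c.
m1: inner = H(78 0f 36 36 36 35 ce 7b 8f) = 41 f5; tag = H(12 65 5c 5c 5c 41 f5) = bf02
m2: inner = H(78 0f 36 36 36 1d f9 37 62) = 3f 99; tag = H(12 65 5c 5c 5c 3f 99) = 6300
m3: inner = H(78 0f 36 36 36 43 77 77 53) = ae ff; tag = H(12 65 5c 5c 5c ae ff) = c96f ← matches

3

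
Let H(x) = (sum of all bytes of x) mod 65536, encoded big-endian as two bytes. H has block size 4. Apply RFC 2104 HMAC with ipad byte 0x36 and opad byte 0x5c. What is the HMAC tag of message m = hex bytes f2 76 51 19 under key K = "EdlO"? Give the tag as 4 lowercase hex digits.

Key "EdlO" = 45 64 6c 4f is exactly B = 4 bytes: K' = 45 64 6c 4f.
K' ⊕ ipad = 73 52 5a 79.  K' ⊕ opad = 19 38 30 13.
Inner input = (K'⊕ipad) ∥ m = 73 52 5a 79 ∥ f2 76 51 19.
Inner hash: sum = 115+82+90+121+242+118+81+25 = 874 → 03 6a.
Outer input = (K'⊕opad) ∥ inner = 19 38 30 13 ∥ 03 6a.
Outer hash (tag): sum = 25+56+48+19+3+106 = 257 → 01 01.

0101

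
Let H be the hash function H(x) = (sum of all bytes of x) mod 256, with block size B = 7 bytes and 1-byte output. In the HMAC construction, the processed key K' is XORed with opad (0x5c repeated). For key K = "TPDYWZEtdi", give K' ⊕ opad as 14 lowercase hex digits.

Key "TPDYWZEtdi" = 54 50 44 59 57 5a 45 74 64 69 is 10 bytes > B = 7, so hash it first: H(key) = 78, then zero-pad to 7 bytes: K' = 78 00 00 00 00 00 00.
XOR each byte with 0x5c: 78⊕5c=24, 00⊕5c=5c, 00⊕5c=5c, 00⊕5c=5c, 00⊕5c=5c, 00⊕5c=5c, 00⊕5c=5c.

245c5c5c5c5c5c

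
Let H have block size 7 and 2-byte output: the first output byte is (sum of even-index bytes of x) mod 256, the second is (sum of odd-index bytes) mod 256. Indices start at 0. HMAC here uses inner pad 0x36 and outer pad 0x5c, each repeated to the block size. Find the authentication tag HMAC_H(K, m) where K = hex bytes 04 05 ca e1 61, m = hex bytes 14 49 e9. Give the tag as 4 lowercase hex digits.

c476

Key hex bytes 04 05 ca e1 61 is 5 bytes ≤ B = 7; zero-pad to 7 bytes: K' = 04 05 ca e1 61 00 00.
K' ⊕ ipad = 32 33 fc d7 57 36 36.  K' ⊕ opad = 58 59 96 bd 3d 5c 5c.
Inner input = (K'⊕ipad) ∥ m = 32 33 fc d7 57 36 36 ∥ 14 49 e9.
Inner hash: even-index sum = 516 mod 256 = 4; odd-index sum = 573 mod 256 = 61 → 04 3d.
Outer input = (K'⊕opad) ∥ inner = 58 59 96 bd 3d 5c 5c ∥ 04 3d.
Outer hash (tag): even-index sum = 452 mod 256 = 196; odd-index sum = 374 mod 256 = 118 → c4 76.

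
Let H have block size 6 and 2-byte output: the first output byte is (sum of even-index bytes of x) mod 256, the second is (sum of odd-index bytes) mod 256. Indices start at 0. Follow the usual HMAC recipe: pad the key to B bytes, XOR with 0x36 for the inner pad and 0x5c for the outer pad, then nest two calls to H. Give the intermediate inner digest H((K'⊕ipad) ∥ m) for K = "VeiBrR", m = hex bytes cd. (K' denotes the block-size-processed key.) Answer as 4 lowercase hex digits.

Key "VeiBrR" = 56 65 69 42 72 52 is exactly B = 6 bytes: K' = 56 65 69 42 72 52.
K' ⊕ ipad = 60 53 5f 74 44 64.
Inner input = 60 53 5f 74 44 64 ∥ cd.
Inner hash: even-index sum = 464 mod 256 = 208; odd-index sum = 299 mod 256 = 43 → d0 2b.

d02b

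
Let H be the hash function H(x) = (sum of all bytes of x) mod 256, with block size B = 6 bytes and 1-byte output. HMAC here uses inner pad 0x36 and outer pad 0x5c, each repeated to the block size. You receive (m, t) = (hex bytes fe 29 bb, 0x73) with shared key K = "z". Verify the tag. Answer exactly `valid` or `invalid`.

invalid

Key "z" = 7a is 1 byte ≤ B = 6; zero-pad to 6 bytes: K' = 7a 00 00 00 00 00.
K' ⊕ ipad = 4c 36 36 36 36 36; K' ⊕ opad = 26 5c 5c 5c 5c 5c.
Inner hash: sum = 76+54+54+54+54+54+254+41+187 = 828; mod 256 = 60 → 3c.
Outer hash (recomputed tag): sum = 38+92+92+92+92+92+60 = 558; mod 256 = 46 → 2e.
Recomputed tag = 2e; claimed = 73 → mismatch.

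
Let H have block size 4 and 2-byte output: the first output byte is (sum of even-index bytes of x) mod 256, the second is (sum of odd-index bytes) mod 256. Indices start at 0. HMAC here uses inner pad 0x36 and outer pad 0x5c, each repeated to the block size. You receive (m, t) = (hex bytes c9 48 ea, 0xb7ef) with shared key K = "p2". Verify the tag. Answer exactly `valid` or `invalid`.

Key "p2" = 70 32 is 2 bytes ≤ B = 4; zero-pad to 4 bytes: K' = 70 32 00 00.
K' ⊕ ipad = 46 04 36 36; K' ⊕ opad = 2c 6e 5c 5c.
Inner hash: even-index sum = 559 mod 256 = 47; odd-index sum = 130 mod 256 = 130 → 2f 82.
Outer hash (recomputed tag): even-index sum = 183 mod 256 = 183; odd-index sum = 332 mod 256 = 76 → b7 4c.
Recomputed tag = b74c; claimed = b7ef → mismatch.

invalid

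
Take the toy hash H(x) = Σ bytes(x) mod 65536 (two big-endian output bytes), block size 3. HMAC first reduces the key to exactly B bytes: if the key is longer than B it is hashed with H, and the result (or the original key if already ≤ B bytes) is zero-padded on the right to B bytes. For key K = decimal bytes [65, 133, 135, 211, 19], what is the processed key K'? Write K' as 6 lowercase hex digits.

023300

|K| = 5 > B = 3, so first hash the key.
H(K): sum = 65+133+135+211+19 = 563 → 02 33.
Zero-pad H(K) = 02 33 to 3 bytes: K' = 02 33 00.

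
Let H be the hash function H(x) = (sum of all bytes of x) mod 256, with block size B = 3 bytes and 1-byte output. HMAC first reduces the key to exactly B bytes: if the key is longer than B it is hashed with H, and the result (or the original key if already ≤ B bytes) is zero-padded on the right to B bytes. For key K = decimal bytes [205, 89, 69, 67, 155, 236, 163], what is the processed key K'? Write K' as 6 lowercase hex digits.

d80000

|K| = 7 > B = 3, so first hash the key.
H(K): sum = 205+89+69+67+155+236+163 = 984; mod 256 = 216 → d8.
Zero-pad H(K) = d8 to 3 bytes: K' = d8 00 00.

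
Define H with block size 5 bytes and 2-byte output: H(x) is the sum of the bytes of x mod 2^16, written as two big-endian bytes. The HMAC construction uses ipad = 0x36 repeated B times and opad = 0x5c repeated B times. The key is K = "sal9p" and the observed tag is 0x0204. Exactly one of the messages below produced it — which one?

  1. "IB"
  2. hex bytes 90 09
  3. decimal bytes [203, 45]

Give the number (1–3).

1

Key "sal9p" = 73 61 6c 39 70 is exactly B = 5 bytes: K' = 73 61 6c 39 70.
K' ⊕ ipad = 45 57 5a 0f 46; K' ⊕ opad = 2f 3d 30 65 2c.
m1: inner = H(45 57 5a 0f 46 49 42) = 01 d6; tag = H(2f 3d 30 65 2c 01 d6) = 0204 ← matches
m2: inner = H(45 57 5a 0f 46 90 09) = 01 e4; tag = H(2f 3d 30 65 2c 01 e4) = 0212
m3: inner = H(45 57 5a 0f 46 cb 2d) = 02 43; tag = H(2f 3d 30 65 2c 02 43) = 0172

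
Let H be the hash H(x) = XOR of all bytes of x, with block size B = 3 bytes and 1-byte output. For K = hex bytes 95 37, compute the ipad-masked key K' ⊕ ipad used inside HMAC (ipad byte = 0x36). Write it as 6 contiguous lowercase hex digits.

Key hex bytes 95 37 is 2 bytes ≤ B = 3; zero-pad to 3 bytes: K' = 95 37 00.
XOR each byte with 0x36: 95⊕36=a3, 37⊕36=01, 00⊕36=36.

a30136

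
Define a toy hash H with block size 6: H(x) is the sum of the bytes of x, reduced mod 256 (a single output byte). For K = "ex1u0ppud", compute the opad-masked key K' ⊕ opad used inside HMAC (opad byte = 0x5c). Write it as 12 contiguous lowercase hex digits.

305c5c5c5c5c

Key "ex1u0ppud" = 65 78 31 75 30 70 70 75 64 is 9 bytes > B = 6, so hash it first: H(key) = 6c, then zero-pad to 6 bytes: K' = 6c 00 00 00 00 00.
XOR each byte with 0x5c: 6c⊕5c=30, 00⊕5c=5c, 00⊕5c=5c, 00⊕5c=5c, 00⊕5c=5c, 00⊕5c=5c.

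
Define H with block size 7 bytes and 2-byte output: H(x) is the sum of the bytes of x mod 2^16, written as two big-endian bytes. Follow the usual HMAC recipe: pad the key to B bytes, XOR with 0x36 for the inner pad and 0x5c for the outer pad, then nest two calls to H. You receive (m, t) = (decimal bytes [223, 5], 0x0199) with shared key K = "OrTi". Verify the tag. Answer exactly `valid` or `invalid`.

valid

Key "OrTi" = 4f 72 54 69 is 4 bytes ≤ B = 7; zero-pad to 7 bytes: K' = 4f 72 54 69 00 00 00.
K' ⊕ ipad = 79 44 62 5f 36 36 36; K' ⊕ opad = 13 2e 08 35 5c 5c 5c.
Inner hash: sum = 121+68+98+95+54+54+54+223+5 = 772 → 03 04.
Outer hash (recomputed tag): sum = 19+46+8+53+92+92+92+3+4 = 409 → 01 99.
Recomputed tag = 0199; claimed = 0199 → match.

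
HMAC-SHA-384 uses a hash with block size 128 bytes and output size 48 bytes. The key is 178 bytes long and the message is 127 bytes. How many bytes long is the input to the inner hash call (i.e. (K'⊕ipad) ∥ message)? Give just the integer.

Key is 178 > 128 bytes, so it is hashed to 48 bytes then zero-padded to 128: |K'| = 128.
Inner input = (K'⊕ipad) ∥ m → 128 + 127 = 255 bytes.

255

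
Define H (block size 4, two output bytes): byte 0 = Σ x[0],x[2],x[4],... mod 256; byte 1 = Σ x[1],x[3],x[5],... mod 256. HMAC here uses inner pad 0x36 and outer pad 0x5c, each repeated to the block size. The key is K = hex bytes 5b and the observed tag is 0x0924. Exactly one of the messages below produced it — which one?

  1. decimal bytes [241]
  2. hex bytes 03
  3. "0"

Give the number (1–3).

2

Key hex bytes 5b is 1 byte ≤ B = 4; zero-pad to 4 bytes: K' = 5b 00 00 00.
K' ⊕ ipad = 6d 36 36 36; K' ⊕ opad = 07 5c 5c 5c.
m1: inner = H(6d 36 36 36 f1) = 94 6c; tag = H(07 5c 5c 5c 94 6c) = f724
m2: inner = H(6d 36 36 36 03) = a6 6c; tag = H(07 5c 5c 5c a6 6c) = 0924 ← matches
m3: inner = H(6d 36 36 36 30) = d3 6c; tag = H(07 5c 5c 5c d3 6c) = 3624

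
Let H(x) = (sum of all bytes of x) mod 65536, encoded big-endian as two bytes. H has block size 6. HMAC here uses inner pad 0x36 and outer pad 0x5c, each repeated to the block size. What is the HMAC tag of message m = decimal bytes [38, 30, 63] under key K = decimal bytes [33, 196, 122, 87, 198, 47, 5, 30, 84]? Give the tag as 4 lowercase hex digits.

02f2

Key decimal bytes [33, 196, 122, 87, 198, 47, 5, 30, 84] = 21 c4 7a 57 c6 2f 05 1e 54 is 9 bytes > B = 6, so hash it first: H(key) = 03 22, then zero-pad to 6 bytes: K' = 03 22 00 00 00 00.
K' ⊕ ipad = 35 14 36 36 36 36.  K' ⊕ opad = 5f 7e 5c 5c 5c 5c.
Inner input = (K'⊕ipad) ∥ m = 35 14 36 36 36 36 ∥ 26 1e 3f.
Inner hash: sum = 53+20+54+54+54+54+38+30+63 = 420 → 01 a4.
Outer input = (K'⊕opad) ∥ inner = 5f 7e 5c 5c 5c 5c ∥ 01 a4.
Outer hash (tag): sum = 95+126+92+92+92+92+1+164 = 754 → 02 f2.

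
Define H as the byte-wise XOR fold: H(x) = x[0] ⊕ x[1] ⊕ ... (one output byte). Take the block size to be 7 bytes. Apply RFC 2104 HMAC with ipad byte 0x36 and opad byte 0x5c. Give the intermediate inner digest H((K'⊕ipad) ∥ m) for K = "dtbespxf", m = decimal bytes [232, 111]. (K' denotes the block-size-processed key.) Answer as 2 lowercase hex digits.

Key "dtbespxf" = 64 74 62 65 73 70 78 66 is 8 bytes > B = 7, so hash it first: H(key) = 0a, then zero-pad to 7 bytes: K' = 0a 00 00 00 00 00 00.
K' ⊕ ipad = 3c 36 36 36 36 36 36.
Inner input = 3c 36 36 36 36 36 36 ∥ e8 6f.
Inner hash: XOR 3c⊕36⊕36⊕36⊕36⊕36⊕36⊕e8⊕6f = bb.

bb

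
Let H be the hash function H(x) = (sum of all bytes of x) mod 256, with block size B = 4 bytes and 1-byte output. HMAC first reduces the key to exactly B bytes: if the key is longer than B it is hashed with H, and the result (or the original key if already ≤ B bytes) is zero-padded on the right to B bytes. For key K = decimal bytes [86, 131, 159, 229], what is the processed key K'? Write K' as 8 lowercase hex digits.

56839fe5

Key decimal bytes [86, 131, 159, 229] = 56 83 9f e5 is exactly B = 4 bytes: K' = 56 83 9f e5.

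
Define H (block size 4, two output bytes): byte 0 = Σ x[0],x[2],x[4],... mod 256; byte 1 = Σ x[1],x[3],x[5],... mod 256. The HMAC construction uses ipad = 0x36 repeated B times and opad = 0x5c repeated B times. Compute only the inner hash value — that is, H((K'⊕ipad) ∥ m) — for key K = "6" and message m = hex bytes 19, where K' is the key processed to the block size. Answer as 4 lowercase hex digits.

4f6c

Key "6" = 36 is 1 byte ≤ B = 4; zero-pad to 4 bytes: K' = 36 00 00 00.
K' ⊕ ipad = 00 36 36 36.
Inner input = 00 36 36 36 ∥ 19.
Inner hash: even-index sum = 79 mod 256 = 79; odd-index sum = 108 mod 256 = 108 → 4f 6c.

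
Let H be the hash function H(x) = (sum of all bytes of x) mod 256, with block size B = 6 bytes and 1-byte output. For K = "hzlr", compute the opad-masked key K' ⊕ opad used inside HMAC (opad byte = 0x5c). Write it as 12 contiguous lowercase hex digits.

Key "hzlr" = 68 7a 6c 72 is 4 bytes ≤ B = 6; zero-pad to 6 bytes: K' = 68 7a 6c 72 00 00.
XOR each byte with 0x5c: 68⊕5c=34, 7a⊕5c=26, 6c⊕5c=30, 72⊕5c=2e, 00⊕5c=5c, 00⊕5c=5c.

3426302e5c5c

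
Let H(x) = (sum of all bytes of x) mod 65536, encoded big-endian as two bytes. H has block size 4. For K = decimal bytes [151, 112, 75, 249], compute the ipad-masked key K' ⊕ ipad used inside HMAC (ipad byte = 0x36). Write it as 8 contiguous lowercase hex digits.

a1467dcf

Key decimal bytes [151, 112, 75, 249] = 97 70 4b f9 is exactly B = 4 bytes: K' = 97 70 4b f9.
XOR each byte with 0x36: 97⊕36=a1, 70⊕36=46, 4b⊕36=7d, f9⊕36=cf.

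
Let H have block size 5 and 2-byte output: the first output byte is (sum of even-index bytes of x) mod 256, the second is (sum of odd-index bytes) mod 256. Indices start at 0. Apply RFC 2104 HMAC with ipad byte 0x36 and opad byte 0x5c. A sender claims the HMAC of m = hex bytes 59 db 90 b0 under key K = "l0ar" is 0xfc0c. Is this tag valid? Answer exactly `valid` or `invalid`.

Key "l0ar" = 6c 30 61 72 is 4 bytes ≤ B = 5; zero-pad to 5 bytes: K' = 6c 30 61 72 00.
K' ⊕ ipad = 5a 06 57 44 36; K' ⊕ opad = 30 6c 3d 2e 5c.
Inner hash: even-index sum = 626 mod 256 = 114; odd-index sum = 307 mod 256 = 51 → 72 33.
Outer hash (recomputed tag): even-index sum = 252 mod 256 = 252; odd-index sum = 268 mod 256 = 12 → fc 0c.
Recomputed tag = fc0c; claimed = fc0c → match.

valid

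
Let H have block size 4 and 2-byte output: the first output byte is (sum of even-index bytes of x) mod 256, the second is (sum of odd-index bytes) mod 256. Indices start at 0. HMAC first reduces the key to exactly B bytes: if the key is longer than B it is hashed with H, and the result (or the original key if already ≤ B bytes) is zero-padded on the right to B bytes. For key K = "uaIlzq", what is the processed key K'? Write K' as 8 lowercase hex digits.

|K| = 6 > B = 4, so first hash the key.
H(K): even-index sum = 312 mod 256 = 56; odd-index sum = 318 mod 256 = 62 → 38 3e.
Zero-pad H(K) = 38 3e to 4 bytes: K' = 38 3e 00 00.

383e0000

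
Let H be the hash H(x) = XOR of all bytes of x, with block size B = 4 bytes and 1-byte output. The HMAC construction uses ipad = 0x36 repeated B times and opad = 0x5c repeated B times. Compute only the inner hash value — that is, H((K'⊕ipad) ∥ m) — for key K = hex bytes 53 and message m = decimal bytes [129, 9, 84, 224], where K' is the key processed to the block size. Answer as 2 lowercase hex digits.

Key hex bytes 53 is 1 byte ≤ B = 4; zero-pad to 4 bytes: K' = 53 00 00 00.
K' ⊕ ipad = 65 36 36 36.
Inner input = 65 36 36 36 ∥ 81 09 54 e0.
Inner hash: XOR 65⊕36⊕36⊕36⊕81⊕09⊕54⊕e0 = 6f.

6f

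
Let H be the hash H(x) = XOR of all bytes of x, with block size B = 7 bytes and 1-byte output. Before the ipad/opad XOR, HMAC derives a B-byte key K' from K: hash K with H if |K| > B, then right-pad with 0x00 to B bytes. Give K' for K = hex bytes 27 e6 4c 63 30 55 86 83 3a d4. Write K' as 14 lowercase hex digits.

60000000000000

|K| = 10 > B = 7, so first hash the key.
H(K): XOR 27⊕e6⊕4c⊕63⊕30⊕55⊕86⊕83⊕3a⊕d4 = 60.
Zero-pad H(K) = 60 to 7 bytes: K' = 60 00 00 00 00 00 00.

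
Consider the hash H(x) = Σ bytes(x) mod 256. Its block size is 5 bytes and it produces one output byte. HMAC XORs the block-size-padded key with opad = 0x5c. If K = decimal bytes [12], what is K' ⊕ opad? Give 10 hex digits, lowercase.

Key decimal bytes [12] = 0c is 1 byte ≤ B = 5; zero-pad to 5 bytes: K' = 0c 00 00 00 00.
XOR each byte with 0x5c: 0c⊕5c=50, 00⊕5c=5c, 00⊕5c=5c, 00⊕5c=5c, 00⊕5c=5c.

505c5c5c5c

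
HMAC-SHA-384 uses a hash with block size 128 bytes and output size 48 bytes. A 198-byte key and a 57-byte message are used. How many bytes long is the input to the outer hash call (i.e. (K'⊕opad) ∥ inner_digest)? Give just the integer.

Key is 198 > 128 bytes, so it is hashed to 48 bytes then zero-padded to 128: |K'| = 128.
Outer input = (K'⊕opad) ∥ H(inner) → 128 + 48 = 176 bytes.

176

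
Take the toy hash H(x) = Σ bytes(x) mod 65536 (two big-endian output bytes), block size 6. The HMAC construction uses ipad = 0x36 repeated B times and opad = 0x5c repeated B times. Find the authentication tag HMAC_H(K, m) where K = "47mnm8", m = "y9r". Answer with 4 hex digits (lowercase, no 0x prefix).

0210

Key "47mnm8" = 34 37 6d 6e 6d 38 is exactly B = 6 bytes: K' = 34 37 6d 6e 6d 38.
K' ⊕ ipad = 02 01 5b 58 5b 0e.  K' ⊕ opad = 68 6b 31 32 31 64.
Inner input = (K'⊕ipad) ∥ m = 02 01 5b 58 5b 0e ∥ 79 39 72.
Inner hash: sum = 2+1+91+88+91+14+121+57+114 = 579 → 02 43.
Outer input = (K'⊕opad) ∥ inner = 68 6b 31 32 31 64 ∥ 02 43.
Outer hash (tag): sum = 104+107+49+50+49+100+2+67 = 528 → 02 10.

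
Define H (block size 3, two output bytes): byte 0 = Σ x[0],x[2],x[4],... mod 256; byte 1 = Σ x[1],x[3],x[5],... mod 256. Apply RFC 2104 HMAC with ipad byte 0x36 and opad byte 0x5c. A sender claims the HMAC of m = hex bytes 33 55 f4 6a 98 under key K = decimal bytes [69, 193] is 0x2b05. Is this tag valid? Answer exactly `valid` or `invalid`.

Key decimal bytes [69, 193] = 45 c1 is 2 bytes ≤ B = 3; zero-pad to 3 bytes: K' = 45 c1 00.
K' ⊕ ipad = 73 f7 36; K' ⊕ opad = 19 9d 5c.
Inner hash: even-index sum = 360 mod 256 = 104; odd-index sum = 694 mod 256 = 182 → 68 b6.
Outer hash (recomputed tag): even-index sum = 299 mod 256 = 43; odd-index sum = 261 mod 256 = 5 → 2b 05.
Recomputed tag = 2b05; claimed = 2b05 → match.

valid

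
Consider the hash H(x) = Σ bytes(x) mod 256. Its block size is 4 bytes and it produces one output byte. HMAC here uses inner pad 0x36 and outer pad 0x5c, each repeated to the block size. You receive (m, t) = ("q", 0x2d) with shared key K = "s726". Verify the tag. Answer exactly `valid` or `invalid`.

valid

Key "s726" = 73 37 32 36 is exactly B = 4 bytes: K' = 73 37 32 36.
K' ⊕ ipad = 45 01 04 00; K' ⊕ opad = 2f 6b 6e 6a.
Inner hash: sum = 69+1+4+0+113 = 187 → bb.
Outer hash (recomputed tag): sum = 47+107+110+106+187 = 557; mod 256 = 45 → 2d.
Recomputed tag = 2d; claimed = 2d → match.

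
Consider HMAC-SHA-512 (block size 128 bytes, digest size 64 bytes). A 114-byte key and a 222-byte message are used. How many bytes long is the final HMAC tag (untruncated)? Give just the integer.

64

The tag is one SHA-512 digest: 64 bytes.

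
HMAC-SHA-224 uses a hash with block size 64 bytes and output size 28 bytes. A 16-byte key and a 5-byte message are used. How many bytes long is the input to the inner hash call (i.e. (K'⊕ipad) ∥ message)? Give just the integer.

Key is 16 ≤ 64 bytes, zero-padded: |K'| = 64.
Inner input = (K'⊕ipad) ∥ m → 64 + 5 = 69 bytes.

69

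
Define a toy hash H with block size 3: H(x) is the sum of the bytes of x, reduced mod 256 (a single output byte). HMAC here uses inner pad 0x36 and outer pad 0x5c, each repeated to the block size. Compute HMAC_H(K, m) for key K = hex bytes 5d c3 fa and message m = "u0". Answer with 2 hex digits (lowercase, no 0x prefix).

Key hex bytes 5d c3 fa is exactly B = 3 bytes: K' = 5d c3 fa.
K' ⊕ ipad = 6b f5 cc.  K' ⊕ opad = 01 9f a6.
Inner input = (K'⊕ipad) ∥ m = 6b f5 cc ∥ 75 30.
Inner hash: sum = 107+245+204+117+48 = 721; mod 256 = 209 → d1.
Outer input = (K'⊕opad) ∥ inner = 01 9f a6 ∥ d1.
Outer hash (tag): sum = 1+159+166+209 = 535; mod 256 = 23 → 17.

17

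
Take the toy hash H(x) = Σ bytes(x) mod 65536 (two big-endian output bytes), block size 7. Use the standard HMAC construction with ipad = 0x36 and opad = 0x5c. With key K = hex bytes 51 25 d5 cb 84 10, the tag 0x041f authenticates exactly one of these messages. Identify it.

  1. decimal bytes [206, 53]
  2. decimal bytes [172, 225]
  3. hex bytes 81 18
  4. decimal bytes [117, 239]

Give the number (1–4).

Key hex bytes 51 25 d5 cb 84 10 is 6 bytes ≤ B = 7; zero-pad to 7 bytes: K' = 51 25 d5 cb 84 10 00.
K' ⊕ ipad = 67 13 e3 fd b2 26 36; K' ⊕ opad = 0d 79 89 97 d8 4c 5c.
m1: inner = H(67 13 e3 fd b2 26 36 ce 35) = 04 6b; tag = H(0d 79 89 97 d8 4c 5c 04 6b) = 0395
m2: inner = H(67 13 e3 fd b2 26 36 ac e1) = 04 f5; tag = H(0d 79 89 97 d8 4c 5c 04 f5) = 041f ← matches
m3: inner = H(67 13 e3 fd b2 26 36 81 18) = 04 01; tag = H(0d 79 89 97 d8 4c 5c 04 01) = 032b
m4: inner = H(67 13 e3 fd b2 26 36 75 ef) = 04 cc; tag = H(0d 79 89 97 d8 4c 5c 04 cc) = 03f6

2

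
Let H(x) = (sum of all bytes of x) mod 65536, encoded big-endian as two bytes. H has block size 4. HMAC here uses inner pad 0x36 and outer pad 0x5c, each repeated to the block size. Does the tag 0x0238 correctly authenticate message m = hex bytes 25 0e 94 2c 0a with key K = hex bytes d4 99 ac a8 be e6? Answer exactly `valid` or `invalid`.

valid

Key hex bytes d4 99 ac a8 be e6 is 6 bytes > B = 4, so hash it first: H(key) = 04 65, then zero-pad to 4 bytes: K' = 04 65 00 00.
K' ⊕ ipad = 32 53 36 36; K' ⊕ opad = 58 39 5c 5c.
Inner hash: sum = 50+83+54+54+37+14+148+44+10 = 494 → 01 ee.
Outer hash (recomputed tag): sum = 88+57+92+92+1+238 = 568 → 02 38.
Recomputed tag = 0238; claimed = 0238 → match.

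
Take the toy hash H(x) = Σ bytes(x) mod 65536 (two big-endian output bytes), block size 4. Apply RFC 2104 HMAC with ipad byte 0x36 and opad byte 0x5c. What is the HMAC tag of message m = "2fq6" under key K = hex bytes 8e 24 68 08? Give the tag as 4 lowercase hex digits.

Key hex bytes 8e 24 68 08 is exactly B = 4 bytes: K' = 8e 24 68 08.
K' ⊕ ipad = b8 12 5e 3e.  K' ⊕ opad = d2 78 34 54.
Inner input = (K'⊕ipad) ∥ m = b8 12 5e 3e ∥ 32 66 71 36.
Inner hash: sum = 184+18+94+62+50+102+113+54 = 677 → 02 a5.
Outer input = (K'⊕opad) ∥ inner = d2 78 34 54 ∥ 02 a5.
Outer hash (tag): sum = 210+120+52+84+2+165 = 633 → 02 79.

0279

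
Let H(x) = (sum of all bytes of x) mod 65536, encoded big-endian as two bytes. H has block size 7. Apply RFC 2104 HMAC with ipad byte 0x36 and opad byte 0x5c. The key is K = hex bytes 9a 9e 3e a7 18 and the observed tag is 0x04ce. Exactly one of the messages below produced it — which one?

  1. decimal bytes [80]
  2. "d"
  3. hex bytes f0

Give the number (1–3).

2

Key hex bytes 9a 9e 3e a7 18 is 5 bytes ≤ B = 7; zero-pad to 7 bytes: K' = 9a 9e 3e a7 18 00 00.
K' ⊕ ipad = ac a8 08 91 2e 36 36; K' ⊕ opad = c6 c2 62 fb 44 5c 5c.
m1: inner = H(ac a8 08 91 2e 36 36 50) = 02 d7; tag = H(c6 c2 62 fb 44 5c 5c 02 d7) = 04ba
m2: inner = H(ac a8 08 91 2e 36 36 64) = 02 eb; tag = H(c6 c2 62 fb 44 5c 5c 02 eb) = 04ce ← matches
m3: inner = H(ac a8 08 91 2e 36 36 f0) = 03 77; tag = H(c6 c2 62 fb 44 5c 5c 03 77) = 045b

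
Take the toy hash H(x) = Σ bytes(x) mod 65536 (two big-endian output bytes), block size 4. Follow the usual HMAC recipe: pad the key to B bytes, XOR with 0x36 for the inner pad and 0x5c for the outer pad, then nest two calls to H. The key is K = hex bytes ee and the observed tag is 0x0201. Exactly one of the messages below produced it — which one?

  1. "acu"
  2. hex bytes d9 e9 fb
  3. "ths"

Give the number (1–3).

Key hex bytes ee is 1 byte ≤ B = 4; zero-pad to 4 bytes: K' = ee 00 00 00.
K' ⊕ ipad = d8 36 36 36; K' ⊕ opad = b2 5c 5c 5c.
m1: inner = H(d8 36 36 36 61 63 75) = 02 b3; tag = H(b2 5c 5c 5c 02 b3) = 027b
m2: inner = H(d8 36 36 36 d9 e9 fb) = 04 37; tag = H(b2 5c 5c 5c 04 37) = 0201 ← matches
m3: inner = H(d8 36 36 36 74 68 73) = 02 c9; tag = H(b2 5c 5c 5c 02 c9) = 0291

2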